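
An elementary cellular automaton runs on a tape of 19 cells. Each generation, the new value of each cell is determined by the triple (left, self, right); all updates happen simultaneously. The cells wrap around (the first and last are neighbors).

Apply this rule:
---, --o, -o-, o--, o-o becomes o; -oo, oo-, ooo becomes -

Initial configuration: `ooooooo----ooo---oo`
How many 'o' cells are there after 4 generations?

12

generation 1: -------oooo---ooo--
generation 2: ooooooo----ooo---oo  (repeats generation 0; period 2)
generation 4: ooooooo----ooo---oo
count of o: 12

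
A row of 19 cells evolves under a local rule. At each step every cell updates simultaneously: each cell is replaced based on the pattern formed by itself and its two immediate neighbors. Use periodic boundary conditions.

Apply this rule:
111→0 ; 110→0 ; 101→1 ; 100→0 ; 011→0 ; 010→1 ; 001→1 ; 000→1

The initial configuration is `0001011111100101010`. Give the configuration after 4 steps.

step 1: 1111100000001111110
step 2: 0000001111110000001
step 3: 0111110000000111111
step 4: 1000000111111000000

1000000111111000000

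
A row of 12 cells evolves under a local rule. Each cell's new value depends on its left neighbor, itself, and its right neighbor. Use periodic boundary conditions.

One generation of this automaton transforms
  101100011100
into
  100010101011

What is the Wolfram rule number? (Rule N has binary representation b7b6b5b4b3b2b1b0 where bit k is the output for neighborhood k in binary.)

150

position 8: 111 → 1  (bit 7 = 1)
position 3: 110 → 0  (bit 6 = 0)
position 1: 101 → 0  (bit 5 = 0)
position 4: 100 → 1  (bit 4 = 1)
position 2: 011 → 0  (bit 3 = 0)
position 0: 010 → 1  (bit 2 = 1)
position 6: 001 → 1  (bit 1 = 1)
position 5: 000 → 0  (bit 0 = 0)
bits b7..b0 = 10010110 = 150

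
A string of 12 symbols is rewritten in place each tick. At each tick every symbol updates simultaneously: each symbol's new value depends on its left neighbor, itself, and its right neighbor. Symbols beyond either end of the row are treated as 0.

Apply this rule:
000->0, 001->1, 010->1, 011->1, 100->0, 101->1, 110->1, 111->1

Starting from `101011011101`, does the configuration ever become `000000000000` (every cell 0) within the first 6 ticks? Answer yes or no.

111111111111
111111111111  (fixed point — unchanged through tick 6)
tick 6 is 111111111111, still not uniform 0

no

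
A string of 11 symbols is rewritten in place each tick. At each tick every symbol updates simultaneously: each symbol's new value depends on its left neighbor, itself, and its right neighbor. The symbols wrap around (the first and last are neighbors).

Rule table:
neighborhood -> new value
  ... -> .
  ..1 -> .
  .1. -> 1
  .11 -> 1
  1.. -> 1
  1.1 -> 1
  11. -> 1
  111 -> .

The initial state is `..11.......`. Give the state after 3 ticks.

..11111....

tick 1: ..111......
tick 2: ..1.11.....
tick 3: ..11111....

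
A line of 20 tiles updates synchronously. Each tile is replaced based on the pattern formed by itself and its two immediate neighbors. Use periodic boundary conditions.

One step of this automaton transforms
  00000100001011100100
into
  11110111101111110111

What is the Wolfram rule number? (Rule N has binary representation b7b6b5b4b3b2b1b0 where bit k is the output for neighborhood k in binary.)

253

position 13: 111 → 1  (bit 7 = 1)
position 14: 110 → 1  (bit 6 = 1)
position 11: 101 → 1  (bit 5 = 1)
position 6: 100 → 1  (bit 4 = 1)
position 12: 011 → 1  (bit 3 = 1)
position 5: 010 → 1  (bit 2 = 1)
position 4: 001 → 0  (bit 1 = 0)
position 0: 000 → 1  (bit 0 = 1)
bits b7..b0 = 11111101 = 253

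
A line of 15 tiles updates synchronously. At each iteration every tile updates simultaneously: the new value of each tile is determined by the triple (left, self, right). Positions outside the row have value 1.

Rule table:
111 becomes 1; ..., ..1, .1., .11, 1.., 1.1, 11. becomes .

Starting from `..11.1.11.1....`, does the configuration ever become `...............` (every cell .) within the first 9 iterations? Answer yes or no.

yes

...............
all cells are . at iteration 1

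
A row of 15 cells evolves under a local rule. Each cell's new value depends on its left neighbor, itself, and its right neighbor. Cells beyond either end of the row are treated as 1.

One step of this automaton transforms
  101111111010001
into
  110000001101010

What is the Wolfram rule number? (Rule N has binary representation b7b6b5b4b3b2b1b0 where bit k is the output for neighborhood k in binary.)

114

position 3: 111 → 0  (bit 7 = 0)
position 0: 110 → 1  (bit 6 = 1)
position 1: 101 → 1  (bit 5 = 1)
position 11: 100 → 1  (bit 4 = 1)
position 2: 011 → 0  (bit 3 = 0)
position 10: 010 → 0  (bit 2 = 0)
position 13: 001 → 1  (bit 1 = 1)
position 12: 000 → 0  (bit 0 = 0)
bits b7..b0 = 01110010 = 114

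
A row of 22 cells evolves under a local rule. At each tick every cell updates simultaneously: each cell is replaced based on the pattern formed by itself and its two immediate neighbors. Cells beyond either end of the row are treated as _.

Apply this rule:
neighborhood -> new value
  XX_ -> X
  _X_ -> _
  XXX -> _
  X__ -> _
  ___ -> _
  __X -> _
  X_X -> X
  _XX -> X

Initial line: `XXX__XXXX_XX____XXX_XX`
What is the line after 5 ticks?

tick 1: X_X__X__XXXX____X_XXXX
tick 2: _X______X__X_____XX__X
tick 3: _________________XX___
tick 4: _________________XX___  (fixed point — unchanged through tick 5)

_________________XX___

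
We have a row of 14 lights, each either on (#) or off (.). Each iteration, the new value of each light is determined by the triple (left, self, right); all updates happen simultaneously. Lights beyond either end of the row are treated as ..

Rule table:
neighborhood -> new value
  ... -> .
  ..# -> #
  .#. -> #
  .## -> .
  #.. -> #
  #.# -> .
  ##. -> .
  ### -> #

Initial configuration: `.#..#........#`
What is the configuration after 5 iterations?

iteration 1: ######......##
iteration 2: .####.#....#..
iteration 3: #.##..##..###.
iteration 4: #...##..##.#.#
iteration 5: ##.#..##...#.#

##.#..##...#.#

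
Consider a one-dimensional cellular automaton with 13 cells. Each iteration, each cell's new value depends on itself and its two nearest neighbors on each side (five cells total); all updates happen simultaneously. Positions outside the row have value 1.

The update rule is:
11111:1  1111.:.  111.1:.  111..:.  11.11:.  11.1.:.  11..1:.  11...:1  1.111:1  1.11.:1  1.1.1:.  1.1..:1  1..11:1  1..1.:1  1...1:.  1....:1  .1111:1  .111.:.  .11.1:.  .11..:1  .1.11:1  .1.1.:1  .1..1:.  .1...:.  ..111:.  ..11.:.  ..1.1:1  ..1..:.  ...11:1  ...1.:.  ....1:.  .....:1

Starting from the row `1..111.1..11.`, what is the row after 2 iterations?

.1..1..111..1

..1....1.1...
.1..1..111..1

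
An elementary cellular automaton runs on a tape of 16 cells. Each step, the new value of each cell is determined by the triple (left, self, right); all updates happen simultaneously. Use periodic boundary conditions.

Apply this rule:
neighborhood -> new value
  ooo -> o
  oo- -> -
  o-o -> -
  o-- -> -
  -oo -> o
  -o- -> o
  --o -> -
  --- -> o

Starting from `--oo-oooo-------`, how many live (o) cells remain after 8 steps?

o-o--ooo--oooooo
--o--oo---oooooo
--o--o--o-ooooo-
o-o--o--o-oooo--
o-o--o--o-ooo---
o-o--o--o-oo--o-
o-o--o--o-o---o-
o-o--o--o-o-o-o-
count of o: 7

7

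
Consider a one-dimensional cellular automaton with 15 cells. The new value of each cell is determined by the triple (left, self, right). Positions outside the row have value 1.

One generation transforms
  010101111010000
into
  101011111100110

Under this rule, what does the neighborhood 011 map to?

1

At position 5 the neighborhood is 011; the next row has 1 there.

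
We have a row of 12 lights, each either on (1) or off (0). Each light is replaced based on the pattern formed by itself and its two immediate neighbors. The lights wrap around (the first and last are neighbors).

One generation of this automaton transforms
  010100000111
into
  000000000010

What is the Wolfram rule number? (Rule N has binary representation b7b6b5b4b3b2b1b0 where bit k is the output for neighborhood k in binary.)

128

position 10: 111 → 1  (bit 7 = 1)
position 11: 110 → 0  (bit 6 = 0)
position 0: 101 → 0  (bit 5 = 0)
position 4: 100 → 0  (bit 4 = 0)
position 9: 011 → 0  (bit 3 = 0)
position 1: 010 → 0  (bit 2 = 0)
position 8: 001 → 0  (bit 1 = 0)
position 5: 000 → 0  (bit 0 = 0)
bits b7..b0 = 10000000 = 128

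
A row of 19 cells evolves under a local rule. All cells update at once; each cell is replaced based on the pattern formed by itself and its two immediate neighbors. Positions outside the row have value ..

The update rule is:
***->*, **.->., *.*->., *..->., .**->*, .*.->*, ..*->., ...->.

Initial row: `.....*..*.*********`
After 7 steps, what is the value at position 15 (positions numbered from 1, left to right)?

.

step 1: .....*..*.********.
step 2: .....*..*.*******..
step 3: .....*..*.******...
step 4: .....*..*.*****....
step 5: .....*..*.****.....
step 6: .....*..*.***......
step 7: .....*..*.**.......
position 15 holds .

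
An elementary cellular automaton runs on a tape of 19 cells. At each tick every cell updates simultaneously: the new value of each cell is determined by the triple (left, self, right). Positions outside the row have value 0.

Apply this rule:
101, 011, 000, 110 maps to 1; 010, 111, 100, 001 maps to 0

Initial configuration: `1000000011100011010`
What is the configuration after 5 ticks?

0011111010101011100
1010001101010110101
0100101110101111010
0000011011011001100
1111011111111001101

1111011111111001101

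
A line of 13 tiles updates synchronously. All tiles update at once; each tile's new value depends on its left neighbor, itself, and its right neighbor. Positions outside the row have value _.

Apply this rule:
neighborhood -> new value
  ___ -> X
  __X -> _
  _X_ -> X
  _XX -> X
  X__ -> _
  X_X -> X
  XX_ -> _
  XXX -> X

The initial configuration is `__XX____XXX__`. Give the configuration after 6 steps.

X__XX___XXX__

step 1: X_X__XX_XX__X
step 2: XXX__X_XX___X
step 3: XX___XXX__X_X
step 4: X__X_XX___XXX
step 5: X__XXX__X_XX_
step 6: X__XX___XXX__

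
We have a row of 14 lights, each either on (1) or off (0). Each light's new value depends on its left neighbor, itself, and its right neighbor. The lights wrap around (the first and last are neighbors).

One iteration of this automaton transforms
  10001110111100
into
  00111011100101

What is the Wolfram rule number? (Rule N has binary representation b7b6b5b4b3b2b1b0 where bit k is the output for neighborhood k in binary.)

107

position 5: 111 → 0  (bit 7 = 0)
position 6: 110 → 1  (bit 6 = 1)
position 7: 101 → 1  (bit 5 = 1)
position 1: 100 → 0  (bit 4 = 0)
position 4: 011 → 1  (bit 3 = 1)
position 0: 010 → 0  (bit 2 = 0)
position 3: 001 → 1  (bit 1 = 1)
position 2: 000 → 1  (bit 0 = 1)
bits b7..b0 = 01101011 = 107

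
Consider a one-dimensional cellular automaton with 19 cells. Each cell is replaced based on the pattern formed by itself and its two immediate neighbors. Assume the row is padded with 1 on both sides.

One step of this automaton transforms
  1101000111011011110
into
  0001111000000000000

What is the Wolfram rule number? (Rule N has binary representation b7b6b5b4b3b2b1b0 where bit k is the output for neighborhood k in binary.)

23

position 0: 111 → 0  (bit 7 = 0)
position 1: 110 → 0  (bit 6 = 0)
position 2: 101 → 0  (bit 5 = 0)
position 4: 100 → 1  (bit 4 = 1)
position 7: 011 → 0  (bit 3 = 0)
position 3: 010 → 1  (bit 2 = 1)
position 6: 001 → 1  (bit 1 = 1)
position 5: 000 → 1  (bit 0 = 1)
bits b7..b0 = 00010111 = 23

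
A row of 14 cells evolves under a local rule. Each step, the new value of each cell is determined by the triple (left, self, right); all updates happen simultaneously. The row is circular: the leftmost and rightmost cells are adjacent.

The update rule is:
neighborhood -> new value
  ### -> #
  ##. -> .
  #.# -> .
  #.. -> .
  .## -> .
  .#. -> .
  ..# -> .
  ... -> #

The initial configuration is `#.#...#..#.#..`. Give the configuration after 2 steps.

###...########

....#.........
###...########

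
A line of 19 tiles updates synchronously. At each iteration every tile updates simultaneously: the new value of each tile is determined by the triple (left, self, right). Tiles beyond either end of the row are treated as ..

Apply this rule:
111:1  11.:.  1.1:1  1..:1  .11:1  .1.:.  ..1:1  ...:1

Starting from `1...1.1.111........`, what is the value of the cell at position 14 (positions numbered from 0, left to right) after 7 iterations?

1

iteration 1: .111.1.111.11111111
iteration 2: 111.1.111.11111111.
iteration 3: 11.1.111.11111111.1
iteration 4: 1.1.111.11111111.1.
iteration 5: .1.111.11111111.1.1
iteration 6: 1.111.11111111.1.1.
iteration 7: .111.11111111.1.1.1
position 14 holds 1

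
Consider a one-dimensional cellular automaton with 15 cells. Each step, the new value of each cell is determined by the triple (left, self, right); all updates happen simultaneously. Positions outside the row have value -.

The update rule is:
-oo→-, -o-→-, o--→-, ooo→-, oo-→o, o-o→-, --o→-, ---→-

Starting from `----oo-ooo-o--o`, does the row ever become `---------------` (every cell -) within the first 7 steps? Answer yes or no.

step 1: -----o---o-----
step 2: ---------------
all cells are - at step 2

yes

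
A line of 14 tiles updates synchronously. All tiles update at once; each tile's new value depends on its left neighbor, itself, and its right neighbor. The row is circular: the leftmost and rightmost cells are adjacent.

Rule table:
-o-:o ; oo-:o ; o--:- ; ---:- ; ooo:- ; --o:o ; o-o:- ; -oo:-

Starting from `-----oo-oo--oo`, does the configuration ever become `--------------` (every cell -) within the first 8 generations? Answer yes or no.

----o-o--o-o-o
---oo-o-oo-o-o
--o-o-o--o-o-o
-oo-o-o-oo-o-o
--o-o-o--o-o-o  (repeats generation 3; period 2)
generation 8: -oo-o-o-oo-o-o
generation 8 is -oo-o-o-oo-o-o, still not uniform -

no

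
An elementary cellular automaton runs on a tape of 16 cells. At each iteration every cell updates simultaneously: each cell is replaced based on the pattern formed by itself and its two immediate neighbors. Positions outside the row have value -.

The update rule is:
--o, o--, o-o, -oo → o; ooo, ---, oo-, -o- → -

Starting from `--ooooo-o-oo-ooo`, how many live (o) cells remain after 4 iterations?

-oo----o-oo-oo--
oo-o--o-oo-oo-o-
o-o-oo-oo-oo-o-o
-o-oo-oo-oo-o-o-
count of o: 9

9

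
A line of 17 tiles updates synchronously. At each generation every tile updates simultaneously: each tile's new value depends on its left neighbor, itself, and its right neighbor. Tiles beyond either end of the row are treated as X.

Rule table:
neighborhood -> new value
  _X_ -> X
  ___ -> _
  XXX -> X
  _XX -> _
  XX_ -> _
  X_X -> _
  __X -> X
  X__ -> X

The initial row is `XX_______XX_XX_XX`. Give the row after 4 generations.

X_XXX_X_X_XX_X___

generation 1: X_X_____X_______X
generation 2: __XX___XXX_____X_
generation 3: XX__X_X_X_X___XX_
generation 4: X_XXX_X_X_XX_X___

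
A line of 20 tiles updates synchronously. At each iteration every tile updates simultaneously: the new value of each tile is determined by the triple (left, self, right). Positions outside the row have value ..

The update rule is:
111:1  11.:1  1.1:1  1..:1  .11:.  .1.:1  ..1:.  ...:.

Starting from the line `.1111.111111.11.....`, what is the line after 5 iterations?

......1111.111111.11

..1111.111111.11....
...1111.111111.11...
....1111.111111.11..
.....1111.111111.11.
......1111.111111.11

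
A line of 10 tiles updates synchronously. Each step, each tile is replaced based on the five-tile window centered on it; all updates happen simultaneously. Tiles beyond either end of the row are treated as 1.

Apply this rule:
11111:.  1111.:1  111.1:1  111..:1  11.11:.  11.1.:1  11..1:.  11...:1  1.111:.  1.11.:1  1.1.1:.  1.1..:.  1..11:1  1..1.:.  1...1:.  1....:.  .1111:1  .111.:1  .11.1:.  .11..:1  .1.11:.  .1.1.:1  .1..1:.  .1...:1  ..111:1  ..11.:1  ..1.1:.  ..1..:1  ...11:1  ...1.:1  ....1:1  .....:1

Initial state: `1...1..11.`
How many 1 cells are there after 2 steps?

6

11.11.11..
11.1..11.1
count of 1: 6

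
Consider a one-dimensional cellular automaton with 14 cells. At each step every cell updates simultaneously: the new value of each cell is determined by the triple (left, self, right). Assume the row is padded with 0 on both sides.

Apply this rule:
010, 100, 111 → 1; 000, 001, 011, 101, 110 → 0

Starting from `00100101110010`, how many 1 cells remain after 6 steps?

1

00110100101011
00000110101000
00000000101100
00000000100010
00000000110011
00000000001000
count of 1: 1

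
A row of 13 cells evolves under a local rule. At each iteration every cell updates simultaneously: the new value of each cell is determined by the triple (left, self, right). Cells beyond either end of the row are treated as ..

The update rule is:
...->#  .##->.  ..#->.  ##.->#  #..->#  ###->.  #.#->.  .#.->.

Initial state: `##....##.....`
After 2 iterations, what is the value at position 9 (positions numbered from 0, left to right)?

iteration 1: .####..######
iteration 2: ....##......#
position 9 holds .

.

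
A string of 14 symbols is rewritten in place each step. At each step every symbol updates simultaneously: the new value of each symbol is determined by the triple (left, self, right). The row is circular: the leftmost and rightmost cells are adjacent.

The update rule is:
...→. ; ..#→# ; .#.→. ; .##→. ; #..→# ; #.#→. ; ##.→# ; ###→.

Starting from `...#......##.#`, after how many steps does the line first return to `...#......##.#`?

28

step 1: #.#.#....#.#..
step 2: .....#..#...##
step 3: #...#.##.#.#.#
step 4: ##.#...#......
step 5: .#..#.#.#....#
step 6: ..##.....#..#.
step 7: .#.##...#.##.#
step 8: ....##.#...#..
step 9: ...#.#..#.#.#.
step 10: ..#...##.....#
step 11: ##.#.#.##...#.
step 12: .#......##.#..
step 13: #.#....#.#..#.
step 14: ...#..#...##..
step 15: ..#.##.#.#.##.
step 16: .#...#......##
step 17: ..#.#.#....#.#
step 18: ##.....#..#...
step 19: .##...#.##.#.#
step 20: ..##.#...#....
step 21: .#.#..#.#.#...
step 22: #...##.....#..
step 23: .#.#.##...#.##
step 24: ......##.#...#
step 25: #....#.#..#.#.
step 26: .#..#...##....
step 27: #.##.#.#.##...
step 28: ...#......##.#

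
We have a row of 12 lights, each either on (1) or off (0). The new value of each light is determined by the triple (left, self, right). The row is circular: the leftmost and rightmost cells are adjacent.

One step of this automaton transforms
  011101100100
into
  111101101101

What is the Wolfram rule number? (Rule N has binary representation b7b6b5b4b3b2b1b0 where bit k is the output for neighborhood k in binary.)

207

position 2: 111 → 1  (bit 7 = 1)
position 3: 110 → 1  (bit 6 = 1)
position 4: 101 → 0  (bit 5 = 0)
position 7: 100 → 0  (bit 4 = 0)
position 1: 011 → 1  (bit 3 = 1)
position 9: 010 → 1  (bit 2 = 1)
position 0: 001 → 1  (bit 1 = 1)
position 11: 000 → 1  (bit 0 = 1)
bits b7..b0 = 11001111 = 207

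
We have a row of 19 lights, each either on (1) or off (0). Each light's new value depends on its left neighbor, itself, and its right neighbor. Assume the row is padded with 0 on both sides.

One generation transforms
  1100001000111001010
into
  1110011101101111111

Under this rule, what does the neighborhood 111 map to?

0

At position 11 the neighborhood is 111; the next row has 0 there.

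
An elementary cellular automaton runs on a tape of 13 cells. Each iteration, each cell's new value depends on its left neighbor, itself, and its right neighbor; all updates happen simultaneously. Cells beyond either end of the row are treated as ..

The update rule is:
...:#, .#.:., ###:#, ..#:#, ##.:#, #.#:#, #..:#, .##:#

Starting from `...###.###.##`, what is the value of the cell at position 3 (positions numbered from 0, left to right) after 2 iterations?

#

#############
#############
position 3 holds #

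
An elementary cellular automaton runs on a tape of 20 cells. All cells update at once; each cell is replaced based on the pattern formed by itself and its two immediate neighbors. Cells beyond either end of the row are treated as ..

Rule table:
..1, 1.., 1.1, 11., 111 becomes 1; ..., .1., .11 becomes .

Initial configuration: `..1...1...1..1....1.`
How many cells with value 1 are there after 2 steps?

11

.1.1.1.1.1.11.1..1.1
1.1.1.1.1.1.11.11.1.
count of 1: 11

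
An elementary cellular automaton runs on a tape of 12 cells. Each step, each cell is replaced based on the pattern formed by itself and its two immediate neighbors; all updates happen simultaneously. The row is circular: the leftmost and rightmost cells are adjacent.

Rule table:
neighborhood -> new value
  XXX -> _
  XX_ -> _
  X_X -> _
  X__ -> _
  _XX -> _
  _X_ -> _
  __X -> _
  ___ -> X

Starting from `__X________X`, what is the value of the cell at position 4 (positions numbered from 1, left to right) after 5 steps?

____XXXXXX__
XXX________X
____XXXXXX__  (repeats step 1; period 2)
step 5: ____XXXXXX__
position 4 holds _

_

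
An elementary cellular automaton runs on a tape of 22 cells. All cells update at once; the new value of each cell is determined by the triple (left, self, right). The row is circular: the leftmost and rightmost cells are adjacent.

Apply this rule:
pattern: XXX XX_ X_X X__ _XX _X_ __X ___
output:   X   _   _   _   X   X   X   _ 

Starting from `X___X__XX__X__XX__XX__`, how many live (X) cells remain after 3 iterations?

X__XX_XX__XX_XX__XX__X
__XX__X__XX__X__XX__XX
_XX__XX_XX__XX_XX__XX_
count of X: 12

12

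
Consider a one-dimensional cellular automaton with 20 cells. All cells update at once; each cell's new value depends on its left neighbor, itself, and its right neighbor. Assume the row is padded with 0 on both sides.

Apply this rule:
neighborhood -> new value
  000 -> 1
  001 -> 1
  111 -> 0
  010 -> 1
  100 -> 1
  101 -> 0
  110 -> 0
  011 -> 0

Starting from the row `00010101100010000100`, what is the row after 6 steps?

11110100011111111111
00000111100000000000
11111000011111111111
00000111100000000000  (repeats step 2; period 2)
step 6: 00000111100000000000

00000111100000000000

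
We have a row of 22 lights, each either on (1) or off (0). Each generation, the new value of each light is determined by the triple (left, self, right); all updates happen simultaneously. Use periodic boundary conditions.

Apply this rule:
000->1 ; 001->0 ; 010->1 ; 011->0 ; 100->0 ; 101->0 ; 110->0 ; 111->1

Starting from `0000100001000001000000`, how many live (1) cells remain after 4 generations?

8

1110101101011101011111
1100100001001001001111
1000101101001001000111
0010100001001001010011
count of 1: 8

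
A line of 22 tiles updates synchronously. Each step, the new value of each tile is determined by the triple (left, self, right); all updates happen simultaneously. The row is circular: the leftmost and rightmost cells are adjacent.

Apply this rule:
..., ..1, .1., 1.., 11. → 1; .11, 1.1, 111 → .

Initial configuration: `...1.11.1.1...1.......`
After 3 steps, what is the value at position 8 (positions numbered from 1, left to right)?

1111..1.1.111111111111
...1111.1.............
111...1.11111111111111
position 8 holds .

.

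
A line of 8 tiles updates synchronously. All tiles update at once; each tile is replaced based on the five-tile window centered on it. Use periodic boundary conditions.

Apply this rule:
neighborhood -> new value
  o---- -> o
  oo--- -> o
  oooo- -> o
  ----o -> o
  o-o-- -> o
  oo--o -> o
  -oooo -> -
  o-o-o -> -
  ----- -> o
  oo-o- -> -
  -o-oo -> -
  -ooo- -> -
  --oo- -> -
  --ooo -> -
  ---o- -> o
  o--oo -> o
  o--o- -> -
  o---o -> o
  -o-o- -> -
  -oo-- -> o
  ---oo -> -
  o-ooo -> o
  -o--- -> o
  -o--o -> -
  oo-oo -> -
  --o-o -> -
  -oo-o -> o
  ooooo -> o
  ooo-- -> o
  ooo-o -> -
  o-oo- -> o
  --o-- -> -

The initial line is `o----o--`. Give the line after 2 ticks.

---ooooo

tick 1: -oooo---
tick 2: ---ooooo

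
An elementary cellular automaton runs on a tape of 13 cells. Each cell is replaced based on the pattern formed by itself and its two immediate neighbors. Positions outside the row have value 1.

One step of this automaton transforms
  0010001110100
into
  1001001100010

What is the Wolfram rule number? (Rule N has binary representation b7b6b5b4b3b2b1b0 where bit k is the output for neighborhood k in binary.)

152

position 7: 111 → 1  (bit 7 = 1)
position 8: 110 → 0  (bit 6 = 0)
position 9: 101 → 0  (bit 5 = 0)
position 0: 100 → 1  (bit 4 = 1)
position 6: 011 → 1  (bit 3 = 1)
position 2: 010 → 0  (bit 2 = 0)
position 1: 001 → 0  (bit 1 = 0)
position 4: 000 → 0  (bit 0 = 0)
bits b7..b0 = 10011000 = 152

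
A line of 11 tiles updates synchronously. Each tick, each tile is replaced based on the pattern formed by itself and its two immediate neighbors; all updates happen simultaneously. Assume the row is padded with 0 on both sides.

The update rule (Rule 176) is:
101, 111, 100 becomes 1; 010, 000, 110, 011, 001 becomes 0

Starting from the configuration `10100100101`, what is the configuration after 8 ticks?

00000000101

01010010010
00101001001
00010100100
00001010010
00000101001
00000010100
00000001010
00000000101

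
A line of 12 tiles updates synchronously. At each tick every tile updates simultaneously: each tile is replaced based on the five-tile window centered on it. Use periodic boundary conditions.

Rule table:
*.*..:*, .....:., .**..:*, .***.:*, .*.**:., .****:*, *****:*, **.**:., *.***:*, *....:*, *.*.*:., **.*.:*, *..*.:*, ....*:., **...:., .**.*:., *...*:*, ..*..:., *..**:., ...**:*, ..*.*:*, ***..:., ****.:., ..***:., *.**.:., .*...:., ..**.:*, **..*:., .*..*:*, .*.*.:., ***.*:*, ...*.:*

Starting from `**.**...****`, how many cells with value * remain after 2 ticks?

.*..*.**.***
*****....***
count of *: 8

8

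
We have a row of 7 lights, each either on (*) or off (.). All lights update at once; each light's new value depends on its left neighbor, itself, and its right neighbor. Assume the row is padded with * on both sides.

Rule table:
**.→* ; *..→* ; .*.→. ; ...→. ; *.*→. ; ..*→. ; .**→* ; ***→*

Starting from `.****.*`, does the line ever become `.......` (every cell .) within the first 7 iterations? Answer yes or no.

.****.*  (fixed point — unchanged through iteration 7)
iteration 7 is .****.*, still not uniform .

no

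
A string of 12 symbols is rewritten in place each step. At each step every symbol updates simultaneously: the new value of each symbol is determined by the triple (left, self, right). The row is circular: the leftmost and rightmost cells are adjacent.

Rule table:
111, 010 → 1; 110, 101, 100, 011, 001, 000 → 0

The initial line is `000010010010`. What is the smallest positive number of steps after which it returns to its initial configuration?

1

000010010010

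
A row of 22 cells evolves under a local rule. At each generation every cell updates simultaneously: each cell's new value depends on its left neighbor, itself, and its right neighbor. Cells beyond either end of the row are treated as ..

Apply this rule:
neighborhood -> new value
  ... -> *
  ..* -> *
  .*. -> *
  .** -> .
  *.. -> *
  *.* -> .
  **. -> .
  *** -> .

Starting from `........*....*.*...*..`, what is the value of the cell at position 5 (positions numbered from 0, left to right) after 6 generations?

generation 1: **************.*******
generation 2: ......................
generation 3: **********************
generation 4: ......................  (repeats generation 2; period 2)
generation 6: ......................
position 5 holds .

.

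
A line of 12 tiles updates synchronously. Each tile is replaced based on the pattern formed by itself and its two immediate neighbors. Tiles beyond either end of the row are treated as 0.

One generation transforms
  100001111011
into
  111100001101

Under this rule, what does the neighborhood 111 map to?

At position 6 the neighborhood is 111; the next row has 0 there.

0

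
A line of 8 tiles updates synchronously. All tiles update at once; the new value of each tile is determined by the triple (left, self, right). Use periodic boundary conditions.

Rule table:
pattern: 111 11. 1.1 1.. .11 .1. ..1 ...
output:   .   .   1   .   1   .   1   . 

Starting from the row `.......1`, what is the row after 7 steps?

1.......

step 1: ......1.
step 2: .....1..
step 3: ....1...
step 4: ...1....
step 5: ..1.....
step 6: .1......
step 7: 1.......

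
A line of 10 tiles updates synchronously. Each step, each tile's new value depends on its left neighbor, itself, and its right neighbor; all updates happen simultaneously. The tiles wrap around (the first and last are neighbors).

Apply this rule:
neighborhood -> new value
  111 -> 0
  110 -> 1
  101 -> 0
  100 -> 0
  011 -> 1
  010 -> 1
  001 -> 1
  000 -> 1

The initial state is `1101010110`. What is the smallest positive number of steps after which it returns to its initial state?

1

1101010110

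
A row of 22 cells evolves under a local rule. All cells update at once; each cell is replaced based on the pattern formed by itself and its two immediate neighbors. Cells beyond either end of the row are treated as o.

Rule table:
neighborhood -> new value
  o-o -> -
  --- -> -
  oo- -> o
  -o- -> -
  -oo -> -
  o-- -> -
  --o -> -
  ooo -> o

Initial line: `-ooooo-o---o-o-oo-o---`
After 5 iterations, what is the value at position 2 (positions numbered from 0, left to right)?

--oooo----------o-----
---ooo----------------
----oo----------------
-----o----------------
----------------------
position 2 holds -

-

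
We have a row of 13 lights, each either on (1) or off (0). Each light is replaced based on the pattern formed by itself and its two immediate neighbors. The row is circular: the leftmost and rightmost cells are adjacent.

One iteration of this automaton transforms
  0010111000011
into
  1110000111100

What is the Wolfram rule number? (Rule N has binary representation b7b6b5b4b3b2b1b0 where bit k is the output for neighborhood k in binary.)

23

position 5: 111 → 0  (bit 7 = 0)
position 6: 110 → 0  (bit 6 = 0)
position 3: 101 → 0  (bit 5 = 0)
position 0: 100 → 1  (bit 4 = 1)
position 4: 011 → 0  (bit 3 = 0)
position 2: 010 → 1  (bit 2 = 1)
position 1: 001 → 1  (bit 1 = 1)
position 8: 000 → 1  (bit 0 = 1)
bits b7..b0 = 00010111 = 23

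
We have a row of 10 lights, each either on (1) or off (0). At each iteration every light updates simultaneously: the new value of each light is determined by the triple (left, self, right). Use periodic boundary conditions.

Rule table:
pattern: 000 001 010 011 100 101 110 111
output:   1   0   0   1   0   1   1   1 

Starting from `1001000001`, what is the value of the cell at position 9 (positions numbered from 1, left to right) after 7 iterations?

1

iteration 1: 1000011101
iteration 2: 1011011111
iteration 3: 1111111111
iteration 4: 1111111111  (fixed point — unchanged through iteration 7)
position 9 holds 1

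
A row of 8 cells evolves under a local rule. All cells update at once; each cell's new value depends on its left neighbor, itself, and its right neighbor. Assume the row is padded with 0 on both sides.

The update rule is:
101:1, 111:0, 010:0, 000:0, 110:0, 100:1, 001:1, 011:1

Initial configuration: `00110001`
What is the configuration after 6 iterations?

01010101

iteration 1: 01101010
iteration 2: 11010101
iteration 3: 10101010
iteration 4: 01010101
iteration 5: 10101010  (repeats iteration 3; period 2)
iteration 6: 01010101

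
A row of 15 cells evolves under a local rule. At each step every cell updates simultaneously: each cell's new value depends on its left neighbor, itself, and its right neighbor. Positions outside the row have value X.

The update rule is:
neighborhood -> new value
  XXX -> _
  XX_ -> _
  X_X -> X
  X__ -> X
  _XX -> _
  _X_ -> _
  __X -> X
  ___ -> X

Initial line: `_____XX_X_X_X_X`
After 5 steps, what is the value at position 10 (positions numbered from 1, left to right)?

X

XXXXX__X_X_X_X_
_____XX_X_X_X_X  (repeats step 0; period 2)
step 5: XXXXX__X_X_X_X_
position 10 holds X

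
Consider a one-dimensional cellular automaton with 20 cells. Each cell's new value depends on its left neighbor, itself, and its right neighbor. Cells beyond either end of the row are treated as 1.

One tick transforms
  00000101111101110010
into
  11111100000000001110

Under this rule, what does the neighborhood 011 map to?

0

At position 7 the neighborhood is 011; the next row has 0 there.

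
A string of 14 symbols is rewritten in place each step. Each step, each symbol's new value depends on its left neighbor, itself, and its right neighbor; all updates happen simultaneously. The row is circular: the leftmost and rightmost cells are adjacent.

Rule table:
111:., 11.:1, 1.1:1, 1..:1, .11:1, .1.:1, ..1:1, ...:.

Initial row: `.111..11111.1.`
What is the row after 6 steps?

..1111...1111.

step 1: 11.1111...1111
step 2: .111..11.11...
step 3: 11.111111111..
step 4: 1111.......111
step 5: ...11.....11..
step 6: ..1111...1111.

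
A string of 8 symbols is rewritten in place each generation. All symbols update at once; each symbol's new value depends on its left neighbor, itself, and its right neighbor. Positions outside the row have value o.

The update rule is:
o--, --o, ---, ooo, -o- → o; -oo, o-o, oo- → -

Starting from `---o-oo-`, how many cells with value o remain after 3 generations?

oooo----
ooo-oooo
oo---ooo
count of o: 5

5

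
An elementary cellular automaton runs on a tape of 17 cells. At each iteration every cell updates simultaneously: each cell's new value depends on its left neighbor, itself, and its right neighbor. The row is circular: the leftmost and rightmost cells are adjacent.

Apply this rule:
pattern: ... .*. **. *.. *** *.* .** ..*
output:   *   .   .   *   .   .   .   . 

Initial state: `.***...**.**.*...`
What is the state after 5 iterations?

iteration 1: ....**........***
iteration 2: ***...*******....
iteration 3: ...**........***.
iteration 4: **...*******....*
iteration 5: ..**........***..

..**........***..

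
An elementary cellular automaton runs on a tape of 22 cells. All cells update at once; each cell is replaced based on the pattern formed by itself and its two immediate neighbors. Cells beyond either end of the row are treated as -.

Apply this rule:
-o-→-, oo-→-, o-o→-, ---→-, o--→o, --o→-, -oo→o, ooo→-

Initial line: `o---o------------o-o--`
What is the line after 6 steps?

------o---o-----------

step 1: -o---o--------------o-
step 2: --o---o--------------o
step 3: ---o---o--------------
step 4: ----o---o-------------
step 5: -----o---o------------
step 6: ------o---o-----------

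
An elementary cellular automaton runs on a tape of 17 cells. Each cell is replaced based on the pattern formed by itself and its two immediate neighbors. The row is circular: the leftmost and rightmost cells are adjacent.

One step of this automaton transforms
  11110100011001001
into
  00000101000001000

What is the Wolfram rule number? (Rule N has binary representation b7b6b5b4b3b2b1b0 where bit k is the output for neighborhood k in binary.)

position 0: 111 → 0  (bit 7 = 0)
position 3: 110 → 0  (bit 6 = 0)
position 4: 101 → 0  (bit 5 = 0)
position 6: 100 → 0  (bit 4 = 0)
position 9: 011 → 0  (bit 3 = 0)
position 5: 010 → 1  (bit 2 = 1)
position 8: 001 → 0  (bit 1 = 0)
position 7: 000 → 1  (bit 0 = 1)
bits b7..b0 = 00000101 = 5

5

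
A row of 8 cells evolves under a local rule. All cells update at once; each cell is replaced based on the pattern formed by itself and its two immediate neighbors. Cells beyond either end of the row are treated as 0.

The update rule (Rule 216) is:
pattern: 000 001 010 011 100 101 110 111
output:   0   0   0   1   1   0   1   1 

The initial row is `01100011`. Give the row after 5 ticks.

01110011
01111011
01111011  (fixed point — unchanged through tick 5)

01111011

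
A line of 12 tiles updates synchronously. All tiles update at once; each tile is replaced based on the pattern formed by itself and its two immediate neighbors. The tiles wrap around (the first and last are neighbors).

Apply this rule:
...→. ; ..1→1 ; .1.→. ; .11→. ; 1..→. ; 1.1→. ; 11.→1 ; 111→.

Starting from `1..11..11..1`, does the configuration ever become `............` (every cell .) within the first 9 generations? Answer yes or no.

generation 1: 1.1.1.1.1.1.
generation 2: ............
all cells are . at generation 2

yes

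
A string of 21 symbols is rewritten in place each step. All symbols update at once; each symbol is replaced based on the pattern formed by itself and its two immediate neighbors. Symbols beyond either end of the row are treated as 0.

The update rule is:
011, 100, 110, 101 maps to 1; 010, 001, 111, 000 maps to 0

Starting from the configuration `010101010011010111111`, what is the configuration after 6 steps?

001010101011101100001
000101010110111110000
000010101111100011000
000001011000110011100
000000111100111010110
000000100110101101111

000000100110101101111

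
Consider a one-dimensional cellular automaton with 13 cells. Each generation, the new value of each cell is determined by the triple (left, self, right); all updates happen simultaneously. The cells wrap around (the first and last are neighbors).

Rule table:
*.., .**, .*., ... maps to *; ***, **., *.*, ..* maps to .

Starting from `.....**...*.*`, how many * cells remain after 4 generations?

****.*.**.*.*
.....*.*..*.*
****.*.**.*.*  (repeats generation 1; period 2)
generation 4: .....*.*..*.*
count of *: 4

4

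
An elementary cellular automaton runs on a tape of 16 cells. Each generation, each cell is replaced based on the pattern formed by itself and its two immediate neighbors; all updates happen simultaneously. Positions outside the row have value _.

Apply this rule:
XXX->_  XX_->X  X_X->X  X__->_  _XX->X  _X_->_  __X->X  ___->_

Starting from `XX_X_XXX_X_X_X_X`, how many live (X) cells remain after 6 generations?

XXX_XX_XX_X_X_X_
X_XXXXXXXX_X_X__
_XX______XX_X___
XXX_____XXXX____
X_X____XX__X____
_X____XXX_X_____
count of X: 5

5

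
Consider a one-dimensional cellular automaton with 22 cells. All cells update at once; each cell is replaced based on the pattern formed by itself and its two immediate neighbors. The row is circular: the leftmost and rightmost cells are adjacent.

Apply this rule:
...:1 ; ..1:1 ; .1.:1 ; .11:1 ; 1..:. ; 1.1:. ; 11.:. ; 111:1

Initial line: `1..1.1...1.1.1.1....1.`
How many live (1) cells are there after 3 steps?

1.11.1.111.1.1.1.1111.
1.1..1.11..1.1.1.111..
1.1.11.1..11.1.1.11..1
count of 1: 12

12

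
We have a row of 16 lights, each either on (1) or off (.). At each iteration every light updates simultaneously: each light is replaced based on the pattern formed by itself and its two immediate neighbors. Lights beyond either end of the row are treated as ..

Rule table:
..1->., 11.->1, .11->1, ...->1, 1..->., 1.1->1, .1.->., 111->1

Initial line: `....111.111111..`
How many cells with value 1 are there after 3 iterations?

15

111.1111111111.1
111111111111111.
111111111111111.
count of 1: 15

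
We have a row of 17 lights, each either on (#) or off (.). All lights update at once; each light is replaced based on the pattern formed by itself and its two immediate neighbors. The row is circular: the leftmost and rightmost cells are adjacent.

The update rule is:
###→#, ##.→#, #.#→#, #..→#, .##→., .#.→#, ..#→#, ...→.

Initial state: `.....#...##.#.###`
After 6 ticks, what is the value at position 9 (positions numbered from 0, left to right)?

#

#...###.#.####.##
##.#.#####.####.#
#####.#####.####.
.#####.#####.####
#.#####.#####.###
##.#####.#####.##
position 9 holds #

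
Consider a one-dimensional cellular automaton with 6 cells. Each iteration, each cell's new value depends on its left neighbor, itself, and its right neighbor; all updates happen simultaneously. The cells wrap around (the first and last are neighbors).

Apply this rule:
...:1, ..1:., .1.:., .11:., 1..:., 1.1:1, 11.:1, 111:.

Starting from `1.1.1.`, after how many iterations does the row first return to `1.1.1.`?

.1.1.1
1.1.1.

2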